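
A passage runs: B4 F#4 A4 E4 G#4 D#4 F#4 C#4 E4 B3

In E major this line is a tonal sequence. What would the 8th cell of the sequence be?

B3 F#3

With a 2-note motive the entries are B4, A4, G#4, F#4, E4, each down a 2nd from the previous.
Carrying on: D#4 → C#4 → B3.
Statement 8 starts on B3 and keeps the same diatonic contour: B3 F#3.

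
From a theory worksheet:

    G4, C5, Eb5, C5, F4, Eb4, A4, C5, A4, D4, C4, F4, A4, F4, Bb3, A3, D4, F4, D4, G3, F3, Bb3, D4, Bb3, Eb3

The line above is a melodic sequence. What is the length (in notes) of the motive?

25 notes total. Splitting into 5 groups of 5:
G4 C5 Eb5 C5 F4 | Eb4 A4 C5 A4 D4 | C4 F4 A4 F4 Bb3 | A3 D4 F4 D4 G3 | F3 Bb3 D4 Bb3 Eb3
That's a consistent down a 3rd shift per cell, and no other grouping gives one.

5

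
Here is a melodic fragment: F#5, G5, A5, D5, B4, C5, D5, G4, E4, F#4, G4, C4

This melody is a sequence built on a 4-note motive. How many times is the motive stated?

3

12 notes in groups of 4 gives 12/4 = 3 statements.
Starts: F#5, B4, E4 — each down a 5th.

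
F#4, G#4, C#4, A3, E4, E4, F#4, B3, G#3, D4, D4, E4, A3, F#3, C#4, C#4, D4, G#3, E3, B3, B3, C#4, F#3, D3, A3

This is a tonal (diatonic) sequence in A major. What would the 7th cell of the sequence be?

The 5-note cells begin on F#4, E4, D4, C#4, B3 — each down a 2nd from the last.
Carrying on: A3 → G#3.
From G#3 the diatonic shape gives G#3 A3 D3 B2 F#3.

G#3 A3 D3 B2 F#3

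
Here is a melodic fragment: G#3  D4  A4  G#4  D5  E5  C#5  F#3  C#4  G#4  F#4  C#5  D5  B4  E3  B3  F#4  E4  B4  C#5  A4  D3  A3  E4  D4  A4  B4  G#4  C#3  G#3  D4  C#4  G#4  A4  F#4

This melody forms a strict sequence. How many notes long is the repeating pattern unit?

7

Try groups of 7 (5 cells in 35 notes):
G#3 D4 A4 G#4 D5 E5 C#5 | F#3 C#4 G#4 F#4 C#5 D5 B4 | E3 B3 F#4 E4 B4 C#5 A4 | D3 A3 E4 D4 A4 B4 G#4 | C#3 G#3 D4 C#4 G#4 A4 F#4
That's a consistent down a 2nd shift per cell, and no other grouping gives one.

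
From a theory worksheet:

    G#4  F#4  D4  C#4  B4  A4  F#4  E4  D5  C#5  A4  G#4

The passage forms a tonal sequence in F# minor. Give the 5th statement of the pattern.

A5 G#5 E5 D5

Taking 4-note groups, the heads are G#4, B4, D5: the pattern moves up a 3rd.
Carrying on: F#5 → A5.
Statement 5 starts on A5 and keeps the same diatonic contour: A5 G#5 E5 D5.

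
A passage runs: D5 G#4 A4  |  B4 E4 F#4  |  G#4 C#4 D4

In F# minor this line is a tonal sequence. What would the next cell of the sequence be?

Taking 3-note groups, the heads are D5, B4, G#4: the pattern moves down a 3rd.
From E4 the diatonic shape gives E4 A3 B3.

E4 A3 B3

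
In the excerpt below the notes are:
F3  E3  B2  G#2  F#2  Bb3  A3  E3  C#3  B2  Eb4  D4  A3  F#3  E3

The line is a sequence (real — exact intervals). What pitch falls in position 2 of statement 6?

F5

The unit is 5 notes. Position-2 pitches of the 3 shown cells: E3, A3, D4.
Each moves up a 4th. Continuing: G4 → C5 → F5.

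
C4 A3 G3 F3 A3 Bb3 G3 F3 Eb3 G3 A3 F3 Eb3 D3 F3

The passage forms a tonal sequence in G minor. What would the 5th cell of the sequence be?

The 5-note cells begin on C4, Bb3, A3 — each down a 2nd from the last.
Continuing the starts: G3 → F3.
Statement 5 starts on F3 and keeps the same diatonic contour: F3 D3 C3 Bb2 D3.

F3 D3 C3 Bb2 D3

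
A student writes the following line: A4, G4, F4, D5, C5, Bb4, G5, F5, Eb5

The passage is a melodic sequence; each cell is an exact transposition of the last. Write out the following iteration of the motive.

Unit = 3 notes; the statements start on A4, D5, G5, moving up a 4th each time.
So cell 4 is C6 Bb5 Ab5.

C6 Bb5 Ab5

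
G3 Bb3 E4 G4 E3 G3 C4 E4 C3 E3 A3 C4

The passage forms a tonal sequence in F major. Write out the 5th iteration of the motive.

F2 A2 D3 F3

Unit = 4 notes; the statements start on G3, E3, C3, moving down a 3rd each time.
Extending down a 3rd: A2 → F2.
Statement 5 starts on F2 and keeps the same diatonic contour: F2 A2 D3 F3.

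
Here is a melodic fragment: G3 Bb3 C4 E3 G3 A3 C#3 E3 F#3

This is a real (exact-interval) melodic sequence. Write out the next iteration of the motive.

A#2 C#3 D#3

The 3-note cells begin on G3, E3, C#3 — each down a 3rd from the last.
Statement 4 starts on A#2 and keeps the same exact contour: A#2 C#3 D#3.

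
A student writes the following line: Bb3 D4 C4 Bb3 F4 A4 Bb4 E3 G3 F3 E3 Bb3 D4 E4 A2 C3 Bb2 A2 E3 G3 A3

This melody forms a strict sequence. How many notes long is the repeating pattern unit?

There are 21 notes; a 7-note unit gives 3 cells:
Bb3 D4 C4 Bb3 F4 A4 Bb4 | E3 G3 F3 E3 Bb3 D4 E4 | A2 C3 Bb2 A2 E3 G3 A3
Every group is a transposition down a 5th of the one before; no shorter unit works.

7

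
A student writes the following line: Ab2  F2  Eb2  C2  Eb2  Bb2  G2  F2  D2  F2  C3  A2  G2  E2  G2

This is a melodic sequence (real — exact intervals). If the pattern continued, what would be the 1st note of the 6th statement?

F#3

The unit is 5 notes. Position-1 pitches of the 3 shown cells: Ab2, Bb2, C3.
Extending up a 2nd: D3 → E3 → F#3.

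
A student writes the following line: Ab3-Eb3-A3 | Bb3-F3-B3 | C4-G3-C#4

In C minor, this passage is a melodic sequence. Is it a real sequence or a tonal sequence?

Each cell has the same semitone pattern (-5, 6) — intervals are preserved exactly.
And A3 lies outside C minor, so the sequence is real rather than tonal.

real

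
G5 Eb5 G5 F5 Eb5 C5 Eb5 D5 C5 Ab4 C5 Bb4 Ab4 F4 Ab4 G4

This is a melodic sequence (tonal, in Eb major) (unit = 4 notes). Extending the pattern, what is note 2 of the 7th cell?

G3

Grouping in 4s, the 2nd note of each cell is Eb5, C5, Ab4, F4.
Extending down a 3rd: D4 → Bb3 → G3.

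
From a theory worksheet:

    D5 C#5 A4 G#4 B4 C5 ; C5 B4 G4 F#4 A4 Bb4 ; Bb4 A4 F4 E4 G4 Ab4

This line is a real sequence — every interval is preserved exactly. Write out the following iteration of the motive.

Ab4 G4 Eb4 D4 F4 Gb4

Taking 6-note groups, the heads are D5, C5, Bb4: the pattern moves down a 2nd.
Statement 4 starts on Ab4 and keeps the same exact contour: Ab4 G4 Eb4 D4 F4 Gb4.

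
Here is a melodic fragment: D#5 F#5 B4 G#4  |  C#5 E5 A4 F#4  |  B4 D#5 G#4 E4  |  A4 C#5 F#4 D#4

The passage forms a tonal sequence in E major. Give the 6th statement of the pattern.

Taking 4-note groups, the heads are D#5, C#5, B4, A4: the pattern moves down a 2nd.
Extending down a 2nd: G#4 → F#4.
So cell 6 is F#4 A4 D#4 B3.

F#4 A4 D#4 B3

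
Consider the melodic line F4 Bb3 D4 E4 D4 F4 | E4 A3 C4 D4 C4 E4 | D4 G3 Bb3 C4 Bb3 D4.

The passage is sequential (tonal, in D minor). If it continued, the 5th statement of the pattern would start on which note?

Bb3

Unit = 6 notes; the statements start on F4, E4, D4, moving down a 2nd each time.
Extending the heads down a 2nd: C4 → Bb3.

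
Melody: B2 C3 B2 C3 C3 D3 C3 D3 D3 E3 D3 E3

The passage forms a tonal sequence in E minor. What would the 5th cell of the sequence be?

Unit = 4 notes; the statements start on B2, C3, D3, moving up a 2nd each time.
Carrying on: E3 → F#3.
So cell 5 is F#3 G3 F#3 G3.

F#3 G3 F#3 G3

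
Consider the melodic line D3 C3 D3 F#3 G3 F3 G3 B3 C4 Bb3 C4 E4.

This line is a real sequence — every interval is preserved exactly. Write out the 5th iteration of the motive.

Bb4 Ab4 Bb4 D5

The 4-note cells begin on D3, G3, C4 — each up a 4th from the last.
Carrying on: F4 → Bb4.
Statement 5 starts on Bb4 and keeps the same exact contour: Bb4 Ab4 Bb4 D5.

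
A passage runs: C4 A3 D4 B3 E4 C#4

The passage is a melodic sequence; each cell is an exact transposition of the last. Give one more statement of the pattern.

F#4 D#4

Unit = 2 notes; the statements start on C4, D4, E4, moving up a 2nd each time.
Statement 4 starts on F#4 and keeps the same exact contour: F#4 D#4.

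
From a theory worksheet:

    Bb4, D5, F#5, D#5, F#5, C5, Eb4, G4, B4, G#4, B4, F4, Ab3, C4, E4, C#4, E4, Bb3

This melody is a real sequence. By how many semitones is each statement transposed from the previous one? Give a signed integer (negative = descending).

The 6-note cells begin on Bb4, Eb4, Ab3 — each down a 5th from the last.
Bb4→Eb4 is 63 − 70 = -7 semitones.

-7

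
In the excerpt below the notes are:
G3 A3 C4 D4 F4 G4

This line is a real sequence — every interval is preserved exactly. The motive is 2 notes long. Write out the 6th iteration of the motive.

Ab5 Bb5

With a 2-note motive the entries are G3, C4, F4, each up a 4th from the previous.
Carrying on: Bb4 → Eb5 → Ab5.
Statement 6 starts on Ab5 and keeps the same exact contour: Ab5 Bb5.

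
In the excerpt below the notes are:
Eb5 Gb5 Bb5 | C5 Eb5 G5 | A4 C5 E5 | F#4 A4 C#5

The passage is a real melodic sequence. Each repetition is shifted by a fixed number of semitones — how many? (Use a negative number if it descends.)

The 3-note cells begin on Eb5, C5, A4, F#4 — each down a 3rd from the last.
Eb5 to C5 spans -3 semitones.

-3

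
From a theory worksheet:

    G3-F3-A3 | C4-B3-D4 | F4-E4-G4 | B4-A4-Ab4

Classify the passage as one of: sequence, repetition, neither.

Note 3 of cell 4 is Ab4; if this were a sequence it would be C5. No unit length gives a consistent transposition pattern.

neither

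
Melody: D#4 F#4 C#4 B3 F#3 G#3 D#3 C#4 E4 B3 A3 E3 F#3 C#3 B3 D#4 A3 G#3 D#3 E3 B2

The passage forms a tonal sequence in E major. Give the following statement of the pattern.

A3 C#4 G#3 F#3 C#3 D#3 A2

The 7-note cells begin on D#4, C#4, B3 — each down a 2nd from the last.
From A3 the diatonic shape gives A3 C#4 G#3 F#3 C#3 D#3 A2.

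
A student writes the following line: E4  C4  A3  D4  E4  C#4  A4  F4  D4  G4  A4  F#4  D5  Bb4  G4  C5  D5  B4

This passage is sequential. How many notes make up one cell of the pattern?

18 notes total. Splitting into 3 groups of 6:
E4 C4 A3 D4 E4 C#4 | A4 F4 D4 G4 A4 F#4 | D5 Bb4 G4 C5 D5 B4
That's a consistent up a 4th shift per cell, and no other grouping gives one.

6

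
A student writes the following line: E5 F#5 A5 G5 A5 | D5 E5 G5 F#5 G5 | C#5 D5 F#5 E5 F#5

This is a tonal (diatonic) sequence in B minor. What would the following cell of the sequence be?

B4 C#5 E5 D5 E5

With a 5-note motive the entries are E5, D5, C#5, each down a 2nd from the previous.
So cell 4 is B4 C#5 E5 D5 E5.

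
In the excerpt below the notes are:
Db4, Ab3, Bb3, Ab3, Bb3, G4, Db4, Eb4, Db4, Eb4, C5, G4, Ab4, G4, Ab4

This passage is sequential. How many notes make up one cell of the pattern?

5

15 notes total. Splitting into 3 groups of 5:
Db4 Ab3 Bb3 Ab3 Bb3 | G4 Db4 Eb4 Db4 Eb4 | C5 G4 Ab4 G4 Ab4
That's a consistent up a 4th shift per cell, and no other grouping gives one.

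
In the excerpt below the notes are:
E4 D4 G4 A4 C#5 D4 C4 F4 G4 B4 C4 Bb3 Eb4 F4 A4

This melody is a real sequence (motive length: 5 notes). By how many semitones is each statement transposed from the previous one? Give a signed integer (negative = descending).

-2

With a 5-note motive the entries are E4, D4, C4, each down a 2nd from the previous.
E4→D4 is 62 − 64 = -2 semitones.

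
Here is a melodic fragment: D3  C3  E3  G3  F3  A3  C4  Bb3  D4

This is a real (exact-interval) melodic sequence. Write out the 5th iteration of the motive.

With a 3-note motive the entries are D3, G3, C4, each up a 4th from the previous.
Extending up a 4th: F4 → Bb4.
From Bb4 the exact shape gives Bb4 Ab4 C5.

Bb4 Ab4 C5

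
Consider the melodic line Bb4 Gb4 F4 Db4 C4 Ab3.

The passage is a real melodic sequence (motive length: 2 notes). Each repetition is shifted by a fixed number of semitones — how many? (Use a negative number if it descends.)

-5

Taking 2-note groups, the heads are Bb4, F4, C4: the pattern moves down a 4th.
Bb4 to F4 spans -5 semitones.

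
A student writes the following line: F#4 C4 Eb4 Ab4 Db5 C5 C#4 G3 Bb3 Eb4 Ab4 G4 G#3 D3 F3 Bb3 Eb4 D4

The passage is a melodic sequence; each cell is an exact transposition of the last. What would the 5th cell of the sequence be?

A#2 E2 G2 C3 F3 E3

Unit = 6 notes; the statements start on F#4, C#4, G#3, moving down a 4th each time.
Carrying on: D#3 → A#2.
From A#2 the exact shape gives A#2 E2 G2 C3 F3 E3.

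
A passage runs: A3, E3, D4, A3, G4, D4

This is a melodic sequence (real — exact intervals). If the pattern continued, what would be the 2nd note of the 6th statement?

Grouping in 2s, the 2nd note of each cell is E3, A3, D4.
Carrying that up a 4th forward: G4 → C5 → F5.

F5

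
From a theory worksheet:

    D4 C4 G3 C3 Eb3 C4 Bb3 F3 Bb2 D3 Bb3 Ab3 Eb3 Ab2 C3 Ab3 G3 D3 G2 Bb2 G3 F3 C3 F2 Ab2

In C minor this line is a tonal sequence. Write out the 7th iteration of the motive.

Eb3 D3 Ab2 D2 F2

Unit = 5 notes; the statements start on D4, C4, Bb3, Ab3, G3, moving down a 2nd each time.
Carrying on: F3 → Eb3.
From Eb3 the diatonic shape gives Eb3 D3 Ab2 D2 F2.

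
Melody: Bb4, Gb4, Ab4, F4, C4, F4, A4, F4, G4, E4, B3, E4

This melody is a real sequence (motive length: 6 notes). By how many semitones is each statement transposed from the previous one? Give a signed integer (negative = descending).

-1

The 6-note cells begin on Bb4, A4 — each down a 2nd from the last.
Bb4→A4 is 69 − 70 = -1 semitones.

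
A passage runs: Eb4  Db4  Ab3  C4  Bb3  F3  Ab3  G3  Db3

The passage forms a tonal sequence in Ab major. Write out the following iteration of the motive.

F3 Eb3 Bb2

Unit = 3 notes; the statements start on Eb4, C4, Ab3, moving down a 3rd each time.
From F3 the diatonic shape gives F3 Eb3 Bb2.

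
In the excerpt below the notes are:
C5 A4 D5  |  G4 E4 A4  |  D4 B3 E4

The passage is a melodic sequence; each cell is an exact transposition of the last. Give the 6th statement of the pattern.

B2 G#2 C#3

With a 3-note motive the entries are C5, G4, D4, each down a 4th from the previous.
Continuing the starts: A3 → E3 → B2.
Statement 6 starts on B2 and keeps the same exact contour: B2 G#2 C#3.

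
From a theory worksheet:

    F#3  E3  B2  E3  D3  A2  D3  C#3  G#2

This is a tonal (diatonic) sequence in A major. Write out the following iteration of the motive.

The 3-note cells begin on F#3, E3, D3 — each down a 2nd from the last.
So cell 4 is C#3 B2 F#2.

C#3 B2 F#2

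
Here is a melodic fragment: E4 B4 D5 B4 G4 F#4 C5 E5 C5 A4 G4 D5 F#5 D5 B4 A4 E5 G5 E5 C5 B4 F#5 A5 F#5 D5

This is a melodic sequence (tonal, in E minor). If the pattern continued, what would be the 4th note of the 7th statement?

A5

The unit is 5 notes. Position-4 pitches of the 5 shown cells: B4, C5, D5, E5, F#5.
Each moves up a 2nd. Continuing: G5 → A5.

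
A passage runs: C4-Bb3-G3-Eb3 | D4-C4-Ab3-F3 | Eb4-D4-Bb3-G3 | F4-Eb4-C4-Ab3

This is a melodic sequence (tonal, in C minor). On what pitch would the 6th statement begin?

Unit = 4 notes; the statements start on C4, D4, Eb4, F4, moving up a 2nd each time.
Continuing: G4 → Ab4. Statement 6 starts on Ab4.

Ab4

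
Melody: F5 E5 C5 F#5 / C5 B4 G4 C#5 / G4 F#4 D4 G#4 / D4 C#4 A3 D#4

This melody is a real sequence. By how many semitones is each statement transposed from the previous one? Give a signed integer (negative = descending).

Unit = 4 notes; the statements start on F5, C5, G4, D4, moving down a 4th each time.
F5 to C5 spans -5 semitones.

-5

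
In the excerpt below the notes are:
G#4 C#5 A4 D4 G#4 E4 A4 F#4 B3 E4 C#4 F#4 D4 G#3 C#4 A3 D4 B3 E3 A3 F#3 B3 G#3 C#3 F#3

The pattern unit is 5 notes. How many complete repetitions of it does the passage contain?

5

25 notes in groups of 5 gives 25/5 = 5 statements.
Starts: G#4, E4, C#4, A3, F#3 — each down a 3rd.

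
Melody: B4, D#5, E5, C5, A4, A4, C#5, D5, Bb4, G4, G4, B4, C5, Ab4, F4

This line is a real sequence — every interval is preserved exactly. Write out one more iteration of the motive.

With a 5-note motive the entries are B4, A4, G4, each down a 2nd from the previous.
Statement 4 starts on F4 and keeps the same exact contour: F4 A4 Bb4 Gb4 Eb4.

F4 A4 Bb4 Gb4 Eb4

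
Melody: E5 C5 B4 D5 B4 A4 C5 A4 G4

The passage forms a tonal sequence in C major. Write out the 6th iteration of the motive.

G4 E4 D4

Unit = 3 notes; the statements start on E5, D5, C5, moving down a 2nd each time.
Carrying on: B4 → A4 → G4.
From G4 the diatonic shape gives G4 E4 D4.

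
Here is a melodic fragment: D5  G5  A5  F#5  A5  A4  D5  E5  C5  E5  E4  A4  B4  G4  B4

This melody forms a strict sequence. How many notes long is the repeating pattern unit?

5

There are 15 notes; a 5-note unit gives 3 cells:
D5 G5 A5 F#5 A5 | A4 D5 E5 C5 E5 | E4 A4 B4 G4 B4
That's a consistent down a 4th shift per cell, and no other grouping gives one.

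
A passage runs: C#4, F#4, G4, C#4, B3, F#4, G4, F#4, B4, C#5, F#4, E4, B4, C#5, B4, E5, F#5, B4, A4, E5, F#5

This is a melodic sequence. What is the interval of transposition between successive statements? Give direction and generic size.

Unit = 7 notes; the statements start on C#4, F#4, B4, moving up a 4th each time.
From C#4 to F#4: up a 4th.

up a 4th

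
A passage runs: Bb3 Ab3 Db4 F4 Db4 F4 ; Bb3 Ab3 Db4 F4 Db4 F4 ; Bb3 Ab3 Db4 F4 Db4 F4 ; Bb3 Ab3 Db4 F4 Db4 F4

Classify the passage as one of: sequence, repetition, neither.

repetition

Each 6-note cell is identical (Bb3 Ab3 Db4 F4 Db4 F4), restated at the same pitch.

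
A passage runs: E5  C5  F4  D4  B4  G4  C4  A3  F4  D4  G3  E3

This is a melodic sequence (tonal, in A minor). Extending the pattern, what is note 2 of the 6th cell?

B2

The unit is 4 notes. Position-2 pitches of the 3 shown cells: C5, G4, D4.
Extending down a 4th: A3 → E3 → B2.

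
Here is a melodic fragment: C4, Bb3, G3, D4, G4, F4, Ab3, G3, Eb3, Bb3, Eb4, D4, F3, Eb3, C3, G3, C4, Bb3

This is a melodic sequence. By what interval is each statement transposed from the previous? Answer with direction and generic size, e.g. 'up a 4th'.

The 6-note cells begin on C4, Ab3, F3 — each down a 3rd from the last.
From C4 to Ab3: down a 3rd.

down a 3rd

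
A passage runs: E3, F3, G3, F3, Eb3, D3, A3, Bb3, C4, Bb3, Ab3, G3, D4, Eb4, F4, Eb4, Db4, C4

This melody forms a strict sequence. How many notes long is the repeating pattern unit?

6

Try groups of 6 (3 cells in 18 notes):
E3 F3 G3 F3 Eb3 D3 | A3 Bb3 C4 Bb3 Ab3 G3 | D4 Eb4 F4 Eb4 Db4 C4
Every group is a transposition up a 4th of the one before; no shorter unit works.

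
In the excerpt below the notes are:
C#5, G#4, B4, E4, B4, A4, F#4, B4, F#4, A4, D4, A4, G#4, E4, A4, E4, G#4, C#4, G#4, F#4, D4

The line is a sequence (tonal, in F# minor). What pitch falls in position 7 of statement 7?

With 7-note cells, note 7 of each statement runs F#4, E4, D4.
Carrying that down a 2nd forward: C#4 → B3 → A3 → G#3.

G#3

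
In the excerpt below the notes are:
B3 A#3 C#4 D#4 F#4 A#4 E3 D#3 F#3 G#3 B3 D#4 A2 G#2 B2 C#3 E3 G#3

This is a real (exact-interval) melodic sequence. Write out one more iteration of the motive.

Taking 6-note groups, the heads are B3, E3, A2: the pattern moves down a 5th.
So cell 4 is D2 C#2 E2 F#2 A2 C#3.

D2 C#2 E2 F#2 A2 C#3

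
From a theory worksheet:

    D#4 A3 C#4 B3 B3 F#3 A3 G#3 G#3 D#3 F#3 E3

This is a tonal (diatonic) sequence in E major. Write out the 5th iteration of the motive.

The 4-note cells begin on D#4, B3, G#3 — each down a 3rd from the last.
Extending down a 3rd: E3 → C#3.
So cell 5 is C#3 G#2 B2 A2.

C#3 G#2 B2 A2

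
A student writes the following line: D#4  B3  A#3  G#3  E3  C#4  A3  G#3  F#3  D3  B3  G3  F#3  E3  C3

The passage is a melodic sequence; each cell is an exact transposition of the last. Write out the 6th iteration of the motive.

F3 Db3 C3 Bb2 Gb2

Unit = 5 notes; the statements start on D#4, C#4, B3, moving down a 2nd each time.
Extending down a 2nd: A3 → G3 → F3.
So cell 6 is F3 Db3 C3 Bb2 Gb2.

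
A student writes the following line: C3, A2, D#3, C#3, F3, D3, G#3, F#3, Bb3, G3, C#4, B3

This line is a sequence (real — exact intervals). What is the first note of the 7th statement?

Unit = 4 notes; the statements start on C3, F3, Bb3, moving up a 4th each time.
Continuing: Eb4 → Ab4 → Db5 → Gb5. Statement 7 starts on Gb5.

Gb5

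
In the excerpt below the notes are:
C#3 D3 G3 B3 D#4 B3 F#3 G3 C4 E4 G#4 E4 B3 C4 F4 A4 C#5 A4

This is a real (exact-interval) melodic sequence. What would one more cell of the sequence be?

E4 F4 Bb4 D5 F#5 D5

The 6-note cells begin on C#3, F#3, B3 — each up a 4th from the last.
Statement 4 starts on E4 and keeps the same exact contour: E4 F4 Bb4 D5 F#5 D5.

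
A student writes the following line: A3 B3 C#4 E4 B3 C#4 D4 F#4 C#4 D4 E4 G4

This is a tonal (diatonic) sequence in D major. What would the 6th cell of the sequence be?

Taking 4-note groups, the heads are A3, B3, C#4: the pattern moves up a 2nd.
Carrying on: D4 → E4 → F#4.
So cell 6 is F#4 G4 A4 C#5.

F#4 G4 A4 C#5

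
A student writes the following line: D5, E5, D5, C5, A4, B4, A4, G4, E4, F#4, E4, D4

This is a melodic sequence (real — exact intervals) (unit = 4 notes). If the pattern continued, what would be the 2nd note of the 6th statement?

D#3

With 4-note cells, note 2 of each statement runs E5, B4, F#4.
Carrying that down a 4th forward: C#4 → G#3 → D#3.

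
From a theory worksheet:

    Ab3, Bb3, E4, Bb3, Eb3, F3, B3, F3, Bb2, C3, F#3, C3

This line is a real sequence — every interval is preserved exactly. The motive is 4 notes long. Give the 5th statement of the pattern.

With a 4-note motive the entries are Ab3, Eb3, Bb2, each down a 4th from the previous.
Continuing the starts: F2 → C2.
Statement 5 starts on C2 and keeps the same exact contour: C2 D2 G#2 D2.

C2 D2 G#2 D2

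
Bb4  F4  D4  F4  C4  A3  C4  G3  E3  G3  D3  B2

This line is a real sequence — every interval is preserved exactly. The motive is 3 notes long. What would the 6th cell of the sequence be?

A2 E2 C#2

The 3-note cells begin on Bb4, F4, C4, G3 — each down a 4th from the last.
Continuing the starts: D3 → A2.
From A2 the exact shape gives A2 E2 C#2.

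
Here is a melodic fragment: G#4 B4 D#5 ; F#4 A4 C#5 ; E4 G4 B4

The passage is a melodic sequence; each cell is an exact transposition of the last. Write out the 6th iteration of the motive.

Bb3 Db4 F4

Unit = 3 notes; the statements start on G#4, F#4, E4, moving down a 2nd each time.
Continuing the starts: D4 → C4 → Bb3.
So cell 6 is Bb3 Db4 F4.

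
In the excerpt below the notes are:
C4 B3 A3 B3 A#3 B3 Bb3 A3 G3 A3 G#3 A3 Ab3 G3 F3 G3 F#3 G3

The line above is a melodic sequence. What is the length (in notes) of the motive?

Try groups of 6 (3 cells in 18 notes):
C4 B3 A3 B3 A#3 B3 | Bb3 A3 G3 A3 G#3 A3 | Ab3 G3 F3 G3 F#3 G3
Each cell is the previous one down a 2nd — so the unit is 6 notes.

6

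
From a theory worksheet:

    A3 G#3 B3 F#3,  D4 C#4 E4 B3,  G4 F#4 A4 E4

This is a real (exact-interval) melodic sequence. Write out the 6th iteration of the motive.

With a 4-note motive the entries are A3, D4, G4, each up a 4th from the previous.
Carrying on: C5 → F5 → Bb5.
From Bb5 the exact shape gives Bb5 A5 C6 G5.

Bb5 A5 C6 G5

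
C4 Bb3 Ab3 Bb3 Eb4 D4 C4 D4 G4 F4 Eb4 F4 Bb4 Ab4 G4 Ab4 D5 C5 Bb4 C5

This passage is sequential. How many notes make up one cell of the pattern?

20 notes total. Splitting into 5 groups of 4:
C4 Bb3 Ab3 Bb3 | Eb4 D4 C4 D4 | G4 F4 Eb4 F4 | Bb4 Ab4 G4 Ab4 | D5 C5 Bb4 C5
Every group is a transposition up a 3rd of the one before; no shorter unit works.

4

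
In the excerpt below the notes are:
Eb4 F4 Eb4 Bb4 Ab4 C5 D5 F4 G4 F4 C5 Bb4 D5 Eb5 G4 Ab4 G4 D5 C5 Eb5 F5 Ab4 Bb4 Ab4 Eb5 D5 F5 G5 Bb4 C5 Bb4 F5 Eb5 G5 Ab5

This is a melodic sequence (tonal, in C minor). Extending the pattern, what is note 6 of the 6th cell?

The unit is 7 notes. Position-6 pitches of the 5 shown cells: C5, D5, Eb5, F5, G5.
Each moves up a 2nd; the next is Ab5.

Ab5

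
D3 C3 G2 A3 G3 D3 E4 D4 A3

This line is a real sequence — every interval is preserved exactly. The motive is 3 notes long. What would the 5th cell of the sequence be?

The 3-note cells begin on D3, A3, E4 — each up a 5th from the last.
Continuing the starts: B4 → F#5.
So cell 5 is F#5 E5 B4.

F#5 E5 B4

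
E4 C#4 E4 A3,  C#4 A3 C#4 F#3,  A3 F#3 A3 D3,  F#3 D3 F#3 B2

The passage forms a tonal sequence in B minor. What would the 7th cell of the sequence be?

The 4-note cells begin on E4, C#4, A3, F#3 — each down a 3rd from the last.
Continuing the starts: D3 → B2 → G2.
So cell 7 is G2 E2 G2 C#2.

G2 E2 G2 C#2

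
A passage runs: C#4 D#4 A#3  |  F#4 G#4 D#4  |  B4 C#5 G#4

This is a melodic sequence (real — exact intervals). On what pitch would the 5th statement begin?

A5

Unit = 3 notes; the statements start on C#4, F#4, B4, moving up a 4th each time.
Extending the heads up a 4th: E5 → A5.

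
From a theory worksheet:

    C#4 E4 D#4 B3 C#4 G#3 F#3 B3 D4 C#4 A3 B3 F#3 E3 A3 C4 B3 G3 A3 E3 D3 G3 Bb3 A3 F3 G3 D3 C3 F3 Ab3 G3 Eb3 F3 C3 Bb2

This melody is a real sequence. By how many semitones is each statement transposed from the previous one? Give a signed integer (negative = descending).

-2

Unit = 7 notes; the statements start on C#4, B3, A3, G3, F3, moving down a 2nd each time.
C#4 to B3 spans -2 semitones.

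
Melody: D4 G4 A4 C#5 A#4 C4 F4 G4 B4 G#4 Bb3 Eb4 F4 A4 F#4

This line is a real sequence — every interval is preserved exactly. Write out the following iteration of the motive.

Taking 5-note groups, the heads are D4, C4, Bb3: the pattern moves down a 2nd.
From Ab3 the exact shape gives Ab3 Db4 Eb4 G4 E4.

Ab3 Db4 Eb4 G4 E4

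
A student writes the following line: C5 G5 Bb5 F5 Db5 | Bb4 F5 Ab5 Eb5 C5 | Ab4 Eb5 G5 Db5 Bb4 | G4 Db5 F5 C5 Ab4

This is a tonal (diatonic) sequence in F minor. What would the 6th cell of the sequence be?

Unit = 5 notes; the statements start on C5, Bb4, Ab4, G4, moving down a 2nd each time.
Carrying on: F4 → Eb4.
Statement 6 starts on Eb4 and keeps the same diatonic contour: Eb4 Bb4 Db5 Ab4 F4.

Eb4 Bb4 Db5 Ab4 F4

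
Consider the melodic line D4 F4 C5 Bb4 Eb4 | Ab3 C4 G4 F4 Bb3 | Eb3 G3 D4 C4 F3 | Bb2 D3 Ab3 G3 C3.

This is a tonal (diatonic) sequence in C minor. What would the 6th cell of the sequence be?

C2 Eb2 Bb2 Ab2 D2

Taking 5-note groups, the heads are D4, Ab3, Eb3, Bb2: the pattern moves down a 4th.
Continuing the starts: F2 → C2.
So cell 6 is C2 Eb2 Bb2 Ab2 D2.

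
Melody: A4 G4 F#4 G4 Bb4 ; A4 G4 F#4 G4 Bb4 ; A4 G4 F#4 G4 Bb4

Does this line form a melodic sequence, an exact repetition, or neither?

repetition

Each 5-note cell is identical (A4 G4 F#4 G4 Bb4), restated at the same pitch.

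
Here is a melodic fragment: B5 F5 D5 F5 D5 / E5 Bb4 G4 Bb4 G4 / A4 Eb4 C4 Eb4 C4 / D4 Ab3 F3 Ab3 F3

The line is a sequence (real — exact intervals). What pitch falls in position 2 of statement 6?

Gb2

With 5-note cells, note 2 of each statement runs F5, Bb4, Eb4, Ab3.
Carrying that down a 5th forward: Db3 → Gb2.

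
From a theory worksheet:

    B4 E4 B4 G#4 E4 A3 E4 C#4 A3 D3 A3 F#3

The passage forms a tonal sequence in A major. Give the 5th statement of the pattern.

G#2 C#2 G#2 E2

With a 4-note motive the entries are B4, E4, A3, each down a 5th from the previous.
Carrying on: D3 → G#2.
Statement 5 starts on G#2 and keeps the same diatonic contour: G#2 C#2 G#2 E2.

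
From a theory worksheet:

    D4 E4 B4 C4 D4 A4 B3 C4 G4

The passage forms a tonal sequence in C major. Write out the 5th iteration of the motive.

G3 A3 E4

The 3-note cells begin on D4, C4, B3 — each down a 2nd from the last.
Carrying on: A3 → G3.
So cell 5 is G3 A3 E4.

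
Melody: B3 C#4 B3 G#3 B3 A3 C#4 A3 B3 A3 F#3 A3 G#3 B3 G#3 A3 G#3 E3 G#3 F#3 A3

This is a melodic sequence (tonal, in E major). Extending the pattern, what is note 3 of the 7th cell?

C#3

Grouping in 7s, the 3rd note of each cell is B3, A3, G#3.
Carrying that down a 2nd forward: F#3 → E3 → D#3 → C#3.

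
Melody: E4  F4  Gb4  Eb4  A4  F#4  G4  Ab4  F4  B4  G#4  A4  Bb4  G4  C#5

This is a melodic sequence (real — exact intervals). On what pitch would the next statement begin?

Unit = 5 notes; the statements start on E4, F#4, G#4, moving up a 2nd each time.
The next head, up a 2nd from G#4, is A#4.

A#4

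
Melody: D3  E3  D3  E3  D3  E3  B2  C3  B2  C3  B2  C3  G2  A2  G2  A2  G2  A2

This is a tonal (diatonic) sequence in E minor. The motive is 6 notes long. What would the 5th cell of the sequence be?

With a 6-note motive the entries are D3, B2, G2, each down a 3rd from the previous.
Carrying on: E2 → C2.
Statement 5 starts on C2 and keeps the same diatonic contour: C2 D2 C2 D2 C2 D2.

C2 D2 C2 D2 C2 D2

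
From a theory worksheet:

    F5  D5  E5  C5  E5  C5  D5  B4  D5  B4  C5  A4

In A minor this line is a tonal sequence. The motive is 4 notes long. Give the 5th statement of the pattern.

B4 G4 A4 F4

With a 4-note motive the entries are F5, E5, D5, each down a 2nd from the previous.
Continuing the starts: C5 → B4.
From B4 the diatonic shape gives B4 G4 A4 F4.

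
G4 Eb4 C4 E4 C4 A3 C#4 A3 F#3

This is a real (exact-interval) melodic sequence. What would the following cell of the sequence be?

A#3 F#3 D#3

Taking 3-note groups, the heads are G4, E4, C#4: the pattern moves down a 3rd.
So cell 4 is A#3 F#3 D#3.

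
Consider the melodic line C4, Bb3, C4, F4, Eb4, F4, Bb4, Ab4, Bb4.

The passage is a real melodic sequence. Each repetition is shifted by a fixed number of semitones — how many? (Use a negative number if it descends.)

5

The 3-note cells begin on C4, F4, Bb4 — each up a 4th from the last.
Counting half-steps from C4 to F4: 5.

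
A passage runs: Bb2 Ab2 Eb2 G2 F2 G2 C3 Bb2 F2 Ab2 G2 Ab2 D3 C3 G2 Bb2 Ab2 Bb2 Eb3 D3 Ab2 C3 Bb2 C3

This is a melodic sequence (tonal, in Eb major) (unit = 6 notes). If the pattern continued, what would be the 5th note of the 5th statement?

The unit is 6 notes. Position-5 pitches of the 4 shown cells: F2, G2, Ab2, Bb2.
Each moves up a 2nd; the next is C3.

C3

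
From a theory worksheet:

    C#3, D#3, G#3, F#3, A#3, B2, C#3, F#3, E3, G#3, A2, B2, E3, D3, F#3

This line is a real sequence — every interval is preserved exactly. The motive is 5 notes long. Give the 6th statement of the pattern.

Eb2 F2 Bb2 Ab2 C3

The 5-note cells begin on C#3, B2, A2 — each down a 2nd from the last.
Continuing the starts: G2 → F2 → Eb2.
From Eb2 the exact shape gives Eb2 F2 Bb2 Ab2 C3.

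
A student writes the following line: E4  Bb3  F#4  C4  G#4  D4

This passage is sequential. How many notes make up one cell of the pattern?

2

Try groups of 2 (3 cells in 6 notes):
E4 Bb3 | F#4 C4 | G#4 D4
That's a consistent up a 2nd shift per cell, and no other grouping gives one.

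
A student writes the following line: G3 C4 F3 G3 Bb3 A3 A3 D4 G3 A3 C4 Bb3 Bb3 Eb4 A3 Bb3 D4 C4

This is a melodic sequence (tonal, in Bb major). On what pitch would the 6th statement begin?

Taking 6-note groups, the heads are G3, A3, Bb3: the pattern moves up a 2nd.
Continuing: C4 → D4 → Eb4. Statement 6 starts on Eb4.

Eb4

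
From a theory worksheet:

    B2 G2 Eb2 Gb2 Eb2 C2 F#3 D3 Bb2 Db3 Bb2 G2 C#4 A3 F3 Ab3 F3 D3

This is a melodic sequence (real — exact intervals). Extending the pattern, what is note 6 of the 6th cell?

B4

Grouping in 6s, the 6th note of each cell is C2, G2, D3.
Carrying that up a 5th forward: A3 → E4 → B4.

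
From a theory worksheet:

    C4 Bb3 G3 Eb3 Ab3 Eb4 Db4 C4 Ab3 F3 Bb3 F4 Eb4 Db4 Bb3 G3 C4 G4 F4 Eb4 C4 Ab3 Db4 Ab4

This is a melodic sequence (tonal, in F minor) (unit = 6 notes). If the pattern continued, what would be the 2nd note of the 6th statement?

Grouping in 6s, the 2nd note of each cell is Bb3, C4, Db4, Eb4.
Carrying that up a 2nd forward: F4 → G4.

G4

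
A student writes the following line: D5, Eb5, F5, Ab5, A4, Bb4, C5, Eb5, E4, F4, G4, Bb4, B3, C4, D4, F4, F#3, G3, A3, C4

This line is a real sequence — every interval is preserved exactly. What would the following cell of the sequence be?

C#3 D3 E3 G3

Unit = 4 notes; the statements start on D5, A4, E4, B3, F#3, moving down a 4th each time.
From C#3 the exact shape gives C#3 D3 E3 G3.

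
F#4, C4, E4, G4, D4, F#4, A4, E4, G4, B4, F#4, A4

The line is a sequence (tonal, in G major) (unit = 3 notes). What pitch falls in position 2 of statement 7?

With 3-note cells, note 2 of each statement runs C4, D4, E4, F#4.
Carrying that up a 2nd forward: G4 → A4 → B4.

B4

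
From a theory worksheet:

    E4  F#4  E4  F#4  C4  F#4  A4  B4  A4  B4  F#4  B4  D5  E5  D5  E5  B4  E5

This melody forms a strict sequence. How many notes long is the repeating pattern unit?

6

There are 18 notes; a 6-note unit gives 3 cells:
E4 F#4 E4 F#4 C4 F#4 | A4 B4 A4 B4 F#4 B4 | D5 E5 D5 E5 B4 E5
Every group is a transposition up a 4th of the one before; no shorter unit works.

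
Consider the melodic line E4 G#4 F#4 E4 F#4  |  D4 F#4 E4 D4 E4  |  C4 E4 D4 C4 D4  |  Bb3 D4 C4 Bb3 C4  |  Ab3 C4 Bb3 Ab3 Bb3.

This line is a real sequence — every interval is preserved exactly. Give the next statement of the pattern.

With a 5-note motive the entries are E4, D4, C4, Bb3, Ab3, each down a 2nd from the previous.
So cell 6 is Gb3 Bb3 Ab3 Gb3 Ab3.

Gb3 Bb3 Ab3 Gb3 Ab3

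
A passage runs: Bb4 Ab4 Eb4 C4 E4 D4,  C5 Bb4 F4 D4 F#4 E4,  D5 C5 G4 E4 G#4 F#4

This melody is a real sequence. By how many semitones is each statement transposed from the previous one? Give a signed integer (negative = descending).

With a 6-note motive the entries are Bb4, C5, D5, each up a 2nd from the previous.
Counting half-steps from Bb4 to C5: 2.

2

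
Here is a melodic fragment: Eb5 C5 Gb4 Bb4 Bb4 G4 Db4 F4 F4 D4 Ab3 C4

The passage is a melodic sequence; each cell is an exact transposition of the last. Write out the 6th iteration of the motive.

D3 B2 F2 A2

Taking 4-note groups, the heads are Eb5, Bb4, F4: the pattern moves down a 4th.
Continuing the starts: C4 → G3 → D3.
So cell 6 is D3 B2 F2 A2.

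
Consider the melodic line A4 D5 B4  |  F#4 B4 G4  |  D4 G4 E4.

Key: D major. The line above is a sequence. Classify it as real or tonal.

tonal

Every note is diatonic to D major.
Cell 1 has -3 semitones from note 2 to 3, but cell 2 has -4 — the interval quality changes while the contour stays the same, which is the hallmark of a tonal sequence.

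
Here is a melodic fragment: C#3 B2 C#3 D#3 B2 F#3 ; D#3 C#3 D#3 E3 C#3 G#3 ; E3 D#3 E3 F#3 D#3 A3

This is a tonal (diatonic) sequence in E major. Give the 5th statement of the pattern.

G#3 F#3 G#3 A3 F#3 C#4

Taking 6-note groups, the heads are C#3, D#3, E3: the pattern moves up a 2nd.
Extending up a 2nd: F#3 → G#3.
From G#3 the diatonic shape gives G#3 F#3 G#3 A3 F#3 C#4.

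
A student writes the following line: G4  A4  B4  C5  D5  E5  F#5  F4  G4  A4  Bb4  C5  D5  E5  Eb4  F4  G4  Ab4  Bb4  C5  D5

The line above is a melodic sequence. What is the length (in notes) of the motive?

21 notes total. Splitting into 3 groups of 7:
G4 A4 B4 C5 D5 E5 F#5 | F4 G4 A4 Bb4 C5 D5 E5 | Eb4 F4 G4 Ab4 Bb4 C5 D5
Each cell is the previous one down a 2nd — so the unit is 7 notes.

7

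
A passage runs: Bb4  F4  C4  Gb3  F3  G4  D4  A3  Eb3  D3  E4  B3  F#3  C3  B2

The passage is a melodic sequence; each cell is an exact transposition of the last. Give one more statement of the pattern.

C#4 G#3 D#3 A2 G#2

Taking 5-note groups, the heads are Bb4, G4, E4: the pattern moves down a 3rd.
Statement 4 starts on C#4 and keeps the same exact contour: C#4 G#3 D#3 A2 G#2.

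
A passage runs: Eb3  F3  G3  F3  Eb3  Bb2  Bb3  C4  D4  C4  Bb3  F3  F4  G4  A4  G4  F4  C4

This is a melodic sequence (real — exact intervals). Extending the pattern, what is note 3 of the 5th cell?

The unit is 6 notes. Position-3 pitches of the 3 shown cells: G3, D4, A4.
Extending up a 5th: E5 → B5.

B5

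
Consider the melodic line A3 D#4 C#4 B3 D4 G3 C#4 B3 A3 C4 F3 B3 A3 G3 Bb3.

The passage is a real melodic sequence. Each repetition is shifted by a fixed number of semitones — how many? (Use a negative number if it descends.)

-2

The 5-note cells begin on A3, G3, F3 — each down a 2nd from the last.
A3→G3 is 55 − 57 = -2 semitones.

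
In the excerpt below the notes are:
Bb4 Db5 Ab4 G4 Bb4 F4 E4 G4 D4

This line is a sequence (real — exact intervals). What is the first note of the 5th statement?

The 3-note cells begin on Bb4, G4, E4 — each down a 3rd from the last.
Extending the heads down a 3rd: C#4 → A#3.

A#3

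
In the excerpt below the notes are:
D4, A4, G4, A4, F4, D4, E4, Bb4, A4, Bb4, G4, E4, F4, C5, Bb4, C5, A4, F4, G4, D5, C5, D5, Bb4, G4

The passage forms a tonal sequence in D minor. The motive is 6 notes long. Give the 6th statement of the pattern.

Bb4 F5 E5 F5 D5 Bb4

With a 6-note motive the entries are D4, E4, F4, G4, each up a 2nd from the previous.
Carrying on: A4 → Bb4.
Statement 6 starts on Bb4 and keeps the same diatonic contour: Bb4 F5 E5 F5 D5 Bb4.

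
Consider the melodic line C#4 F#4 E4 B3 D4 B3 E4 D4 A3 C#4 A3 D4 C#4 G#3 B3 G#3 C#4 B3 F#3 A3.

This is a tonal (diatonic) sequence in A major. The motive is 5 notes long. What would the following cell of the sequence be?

F#3 B3 A3 E3 G#3

The 5-note cells begin on C#4, B3, A3, G#3 — each down a 2nd from the last.
From F#3 the diatonic shape gives F#3 B3 A3 E3 G#3.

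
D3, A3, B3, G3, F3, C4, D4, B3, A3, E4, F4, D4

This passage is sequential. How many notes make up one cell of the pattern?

12 notes total. Splitting into 3 groups of 4:
D3 A3 B3 G3 | F3 C4 D4 B3 | A3 E4 F4 D4
Each cell is the previous one up a 3rd — so the unit is 4 notes.

4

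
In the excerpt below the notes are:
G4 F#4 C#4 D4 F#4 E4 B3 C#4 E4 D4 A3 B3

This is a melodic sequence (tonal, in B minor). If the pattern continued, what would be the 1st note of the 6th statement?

Grouping in 4s, the 1st note of each cell is G4, F#4, E4.
Carrying that down a 2nd forward: D4 → C#4 → B3.

B3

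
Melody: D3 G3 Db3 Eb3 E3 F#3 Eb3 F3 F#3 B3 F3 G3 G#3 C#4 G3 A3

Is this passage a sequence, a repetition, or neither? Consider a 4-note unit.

neither

Note 2 of cell 2 is F#3; if this were a sequence it would be A3. No unit length gives a consistent transposition pattern.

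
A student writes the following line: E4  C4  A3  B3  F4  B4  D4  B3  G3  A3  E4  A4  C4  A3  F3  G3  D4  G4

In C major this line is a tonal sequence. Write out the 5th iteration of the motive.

Taking 6-note groups, the heads are E4, D4, C4: the pattern moves down a 2nd.
Extending down a 2nd: B3 → A3.
From A3 the diatonic shape gives A3 F3 D3 E3 B3 E4.

A3 F3 D3 E3 B3 E4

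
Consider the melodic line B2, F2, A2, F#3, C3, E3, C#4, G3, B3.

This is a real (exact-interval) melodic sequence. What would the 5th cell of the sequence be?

D#5 A4 C#5

The 3-note cells begin on B2, F#3, C#4 — each up a 5th from the last.
Continuing the starts: G#4 → D#5.
So cell 5 is D#5 A4 C#5.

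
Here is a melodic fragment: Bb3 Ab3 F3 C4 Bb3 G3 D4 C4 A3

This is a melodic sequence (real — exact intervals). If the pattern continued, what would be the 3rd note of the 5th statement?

C#4

With 3-note cells, note 3 of each statement runs F3, G3, A3.
Carrying that up a 2nd forward: B3 → C#4.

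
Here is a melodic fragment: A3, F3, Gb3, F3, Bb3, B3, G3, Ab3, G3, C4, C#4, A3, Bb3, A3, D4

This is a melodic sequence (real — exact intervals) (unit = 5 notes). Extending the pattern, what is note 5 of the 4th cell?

With 5-note cells, note 5 of each statement runs Bb3, C4, D4.
Each moves up a 2nd; the next is E4.

E4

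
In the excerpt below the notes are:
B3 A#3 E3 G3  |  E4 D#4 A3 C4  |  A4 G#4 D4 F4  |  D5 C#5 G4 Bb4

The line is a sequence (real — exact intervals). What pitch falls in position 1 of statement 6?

The unit is 4 notes. Position-1 pitches of the 4 shown cells: B3, E4, A4, D5.
Each moves up a 4th. Continuing: G5 → C6.

C6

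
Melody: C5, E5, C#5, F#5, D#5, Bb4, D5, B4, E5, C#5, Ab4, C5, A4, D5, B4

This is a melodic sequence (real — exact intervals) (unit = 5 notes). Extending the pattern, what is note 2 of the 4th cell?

Bb4

The unit is 5 notes. Position-2 pitches of the 3 shown cells: E5, D5, C5.
One more down a 2nd gives Bb4.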